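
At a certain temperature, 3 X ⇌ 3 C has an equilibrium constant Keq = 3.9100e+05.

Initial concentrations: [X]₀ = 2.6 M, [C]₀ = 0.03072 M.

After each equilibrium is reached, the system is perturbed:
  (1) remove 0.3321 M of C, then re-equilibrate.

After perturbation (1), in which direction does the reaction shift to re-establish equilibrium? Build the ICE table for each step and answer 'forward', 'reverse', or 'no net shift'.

Q₀ = 1.6495e-06 vs Keq = 3.9100e+05 ⇒ Q<K, forward
Step 1:
                    X           C
  init            2.6     0.03072
  Δ            -2.565       2.565
  eq          0.03549       2.595
  solve Keq expr → x = 0.8548; check Q = 3.9100e+05
Then remove 0.3321 M of C.
Step 2:
                    X           C
  init        0.03549       2.263
  Δ          -0.00448     0.00448
  eq          0.03101       2.268
  solve Keq expr → x = 0.001493; check Q = 3.9100e+05

Direction: forward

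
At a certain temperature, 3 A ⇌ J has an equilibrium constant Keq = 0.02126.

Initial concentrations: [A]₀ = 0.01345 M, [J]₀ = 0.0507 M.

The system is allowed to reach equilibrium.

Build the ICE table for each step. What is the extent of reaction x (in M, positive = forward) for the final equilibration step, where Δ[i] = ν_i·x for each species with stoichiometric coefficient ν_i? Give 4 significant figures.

x = -0.0506 M

Q₀ = 2.0837e+04 vs Keq = 0.02126 ⇒ Q>K, reverse
Step 1:
                  A         J
  Initial   0.01345    0.0507
  Change     0.1518   -0.0506
  Equil      0.1653 9.5958e-05
  solve Keq expr → x = -0.0506; check Q = 0.02126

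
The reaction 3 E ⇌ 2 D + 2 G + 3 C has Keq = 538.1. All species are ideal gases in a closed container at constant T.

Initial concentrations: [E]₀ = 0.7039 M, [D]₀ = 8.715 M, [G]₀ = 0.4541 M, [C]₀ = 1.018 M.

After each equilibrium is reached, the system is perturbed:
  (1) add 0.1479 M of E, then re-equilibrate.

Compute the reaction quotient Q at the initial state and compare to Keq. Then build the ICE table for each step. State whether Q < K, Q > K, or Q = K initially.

Q₀ = 47.37 vs Keq = 538.1 ⇒ Q<K, forward
Step 1:
                  E         D         G         C
  Initial    0.7039     8.715    0.4541     1.018
  Change    -0.2314    0.1542    0.1542    0.2314
  Equil      0.4725     8.869    0.6083     1.249
  solve Keq expr → x = 0.07712; check Q = 538.1
Then add 0.1479 M of E.
Step 2:
                  E         D         G         C
  Initial    0.6204     8.869    0.6083     1.249
  Change   -0.08366   0.05577   0.05577   0.08366
  Equil      0.5368     8.925    0.6641     1.333
  solve Keq expr → x = 0.02789; check Q = 538.1

Q₀ = 47.37; Q < K (proceeds forward)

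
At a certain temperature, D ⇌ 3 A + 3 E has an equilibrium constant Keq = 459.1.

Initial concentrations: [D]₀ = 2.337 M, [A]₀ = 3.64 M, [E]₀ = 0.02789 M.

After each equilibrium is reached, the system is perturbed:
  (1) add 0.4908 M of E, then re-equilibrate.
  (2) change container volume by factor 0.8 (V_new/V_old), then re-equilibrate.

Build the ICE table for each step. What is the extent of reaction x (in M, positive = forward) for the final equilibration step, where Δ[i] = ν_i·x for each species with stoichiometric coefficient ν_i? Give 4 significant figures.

x = -0.1795 M

Q₀ = 4.4770e-04 vs Keq = 459.1 ⇒ Q<K, forward
Step 1:
                  D         A         E
  Initial     2.337      3.64   0.02789
  Change    -0.5712     1.714     1.714
  Equil       1.766     5.354     1.742
  solve Keq expr → x = 0.5712; check Q = 459.1
Then add 0.4908 M of E.
Step 2:
                  D         A         E
  Initial     1.766     5.354     2.232
  Change     0.1119   -0.3358   -0.3358
  Equil       1.878     5.018     1.897
  solve Keq expr → x = -0.1119; check Q = 459.1
Then change container volume by factor 0.8 (V_new/V_old).
Step 3:
                  D         A         E
  Initial     2.347     6.272     2.371
  Change     0.1795   -0.5384   -0.5384
  Equil       2.527     5.734     1.832
  solve Keq expr → x = -0.1795; check Q = 459.1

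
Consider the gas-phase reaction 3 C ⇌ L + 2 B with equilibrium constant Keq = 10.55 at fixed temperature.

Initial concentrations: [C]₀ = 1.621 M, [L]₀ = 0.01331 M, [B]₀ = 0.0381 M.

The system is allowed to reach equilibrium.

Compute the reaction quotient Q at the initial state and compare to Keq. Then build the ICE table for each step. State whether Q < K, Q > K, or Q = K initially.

Q₀ = 4.5361e-06; Q < K (proceeds forward)

Q₀ = 4.5361e-06 vs Keq = 10.55 ⇒ Q<K, forward
Step 1:
                  C         L         B
  Initial     1.621   0.01331    0.0381
  Change     -1.296     0.432     0.864
  Equil      0.3251    0.4453    0.9021
  solve Keq expr → x = 0.432; check Q = 10.55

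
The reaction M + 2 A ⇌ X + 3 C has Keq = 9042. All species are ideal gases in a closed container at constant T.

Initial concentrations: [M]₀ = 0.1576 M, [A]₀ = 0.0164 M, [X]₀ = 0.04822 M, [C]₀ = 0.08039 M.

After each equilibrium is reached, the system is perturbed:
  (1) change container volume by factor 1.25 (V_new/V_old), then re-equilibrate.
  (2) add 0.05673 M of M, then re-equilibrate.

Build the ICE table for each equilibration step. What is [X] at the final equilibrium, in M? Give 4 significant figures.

Q₀ = 0.591 vs Keq = 9042 ⇒ Q<K, forward
Step 1:
                   M          A          X          C
  init        0.1576     0.0164    0.04822    0.08039
  Δ        -0.008091   -0.01618   0.008091    0.02427
  eq          0.1495 2.1853e-04    0.05631     0.1047
  solve Keq expr → x = 0.008091; check Q = 9042
Then change container volume by factor 1.25 (V_new/V_old).
Step 2:
                   M          A          X          C
  init        0.1196 1.7483e-04    0.04505    0.08373
  Δ       -9.1789e-06 -1.8358e-05 9.1789e-06 2.7537e-05
  eq          0.1196 1.5647e-04    0.04506    0.08376
  solve Keq expr → x = 9.1789e-06; check Q = 9042
Then add 0.05673 M of M.
Step 3:
                   M          A          X          C
  init        0.1763 1.5647e-04    0.04506    0.08376
  Δ       -1.3743e-05 -2.7485e-05 1.3743e-05 4.1228e-05
  eq          0.1763 1.2898e-04    0.04507     0.0838
  solve Keq expr → x = 1.3743e-05; check Q = 9042

[X]_eq = 0.04507 M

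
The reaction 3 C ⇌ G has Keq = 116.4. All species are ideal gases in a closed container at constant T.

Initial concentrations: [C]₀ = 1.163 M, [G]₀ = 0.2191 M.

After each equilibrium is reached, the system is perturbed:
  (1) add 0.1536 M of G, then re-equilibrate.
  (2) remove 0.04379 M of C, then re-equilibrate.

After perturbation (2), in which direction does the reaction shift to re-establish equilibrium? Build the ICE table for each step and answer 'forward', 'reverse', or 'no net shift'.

Direction: reverse

Q₀ = 0.1393 vs Keq = 116.4 ⇒ Q<K, forward
Step 1:
                    C           G
  I             1.163      0.2191
  C           -0.9951      0.3317
  E            0.1679      0.5508
  solve Keq expr → x = 0.3317; check Q = 116.4
Then add 0.1536 M of G.
Step 2:
                    C           G
  I            0.1679      0.7044
  C           0.01394   -0.004648
  E            0.1818      0.6998
  solve Keq expr → x = -0.004648; check Q = 116.4
Then remove 0.04379 M of C.
Step 3:
                    C           G
  I             0.138      0.6998
  C           0.04255    -0.01418
  E            0.1806      0.6856
  solve Keq expr → x = -0.01418; check Q = 116.4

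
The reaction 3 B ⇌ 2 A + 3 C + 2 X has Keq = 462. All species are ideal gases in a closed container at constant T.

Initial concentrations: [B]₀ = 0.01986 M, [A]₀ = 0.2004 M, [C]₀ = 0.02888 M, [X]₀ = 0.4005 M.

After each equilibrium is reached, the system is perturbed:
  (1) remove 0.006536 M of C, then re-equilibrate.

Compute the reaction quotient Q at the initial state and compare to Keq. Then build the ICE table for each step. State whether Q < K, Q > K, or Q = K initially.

Q₀ = 0.01981 vs Keq = 462 ⇒ Q<K, forward
Step 1:
                    B           A           C           X
  I           0.01986      0.2004     0.02888      0.4005
  C          -0.01864     0.01243     0.01864     0.01243
  E          0.001215      0.2128     0.04752      0.4129
  solve Keq expr → x = 0.006215; check Q = 462
Then remove 0.006536 M of C.
Step 2:
                    B           A           C           X
  I          0.001215      0.2128     0.04099      0.4129
  C       -1.6243e-04  1.0829e-04  1.6243e-04  1.0829e-04
  E          0.001053      0.2129     0.04115       0.413
  solve Keq expr → x = 5.4143e-05; check Q = 462

Q₀ = 0.01981; Q < K (proceeds forward)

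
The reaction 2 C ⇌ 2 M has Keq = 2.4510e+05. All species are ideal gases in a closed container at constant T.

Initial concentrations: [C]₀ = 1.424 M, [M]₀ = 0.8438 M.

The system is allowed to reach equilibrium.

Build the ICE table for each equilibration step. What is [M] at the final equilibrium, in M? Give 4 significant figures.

[M]_eq = 2.263 M

Q₀ = 0.3511 vs Keq = 2.4510e+05 ⇒ Q<K, forward
Step 1:
                    C           M
  init          1.424      0.8438
  Δ            -1.419       1.419
  eq         0.004571       2.263
  solve Keq expr → x = 0.7097; check Q = 2.4510e+05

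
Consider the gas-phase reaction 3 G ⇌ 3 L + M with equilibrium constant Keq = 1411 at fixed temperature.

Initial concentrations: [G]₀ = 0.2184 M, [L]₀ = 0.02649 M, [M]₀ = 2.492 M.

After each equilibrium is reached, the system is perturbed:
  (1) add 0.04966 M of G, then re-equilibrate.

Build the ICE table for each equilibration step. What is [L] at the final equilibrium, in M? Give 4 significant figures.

Q₀ = 0.004447 vs Keq = 1411 ⇒ Q<K, forward
Step 1:
                    G           L           M
  Initial      0.2184     0.02649       2.492
  Change      -0.1918      0.1918     0.06393
  Equil       0.02661      0.2183       2.556
  solve Keq expr → x = 0.06393; check Q = 1411
Then add 0.04966 M of G.
Step 2:
                    G           L           M
  Initial     0.07627      0.2183       2.556
  Change     -0.04421     0.04421     0.01474
  Equil       0.03206      0.2625       2.571
  solve Keq expr → x = 0.01474; check Q = 1411

[L]_eq = 0.2625 M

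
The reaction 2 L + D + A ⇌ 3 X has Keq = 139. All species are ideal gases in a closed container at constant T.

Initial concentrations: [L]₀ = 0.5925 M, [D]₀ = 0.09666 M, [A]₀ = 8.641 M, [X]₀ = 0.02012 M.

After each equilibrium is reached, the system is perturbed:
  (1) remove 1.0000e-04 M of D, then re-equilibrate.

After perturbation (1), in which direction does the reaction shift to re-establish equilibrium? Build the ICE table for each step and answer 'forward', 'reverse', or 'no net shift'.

Direction: reverse

Q₀ = 2.7778e-05 vs Keq = 139 ⇒ Q<K, forward
Step 1:
                   L          D          A          X
  Initial     0.5925    0.09666      8.641    0.02012
  Change      -0.193    -0.0965    -0.0965     0.2895
  Equil       0.3995 1.5661e-04      8.544     0.3096
  solve Keq expr → x = 0.0965; check Q = 139
Then remove 1.0000e-04 M of D.
Step 2:
                   L          D          A          X
  Initial     0.3995 5.6606e-05      8.544     0.3096
  Change  1.9878e-04 9.9391e-05 9.9391e-05 -2.9817e-04
  Equil       0.3997 1.5600e-04      8.545     0.3093
  solve Keq expr → x = -9.9391e-05; check Q = 139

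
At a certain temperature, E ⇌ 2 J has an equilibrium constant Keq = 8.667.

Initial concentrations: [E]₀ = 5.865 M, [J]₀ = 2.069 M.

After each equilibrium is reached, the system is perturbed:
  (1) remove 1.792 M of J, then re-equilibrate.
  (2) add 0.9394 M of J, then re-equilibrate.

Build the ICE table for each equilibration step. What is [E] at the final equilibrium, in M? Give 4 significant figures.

[E]_eq = 3.658 M

Q₀ = 0.7299 vs Keq = 8.667 ⇒ Q<K, forward
Step 1:
                    E           J
  I             5.865       2.069
  C            -1.897       3.795
  E             3.968       5.864
  solve Keq expr → x = 1.897; check Q = 8.667
Then remove 1.792 M of J.
Step 2:
                    E           J
  I             3.968       4.072
  C           -0.6465       1.293
  E             3.321       5.365
  solve Keq expr → x = 0.6465; check Q = 8.667
Then add 0.9394 M of J.
Step 3:
                    E           J
  I             3.321       6.304
  C            0.3369     -0.6738
  E             3.658       5.631
  solve Keq expr → x = -0.3369; check Q = 8.667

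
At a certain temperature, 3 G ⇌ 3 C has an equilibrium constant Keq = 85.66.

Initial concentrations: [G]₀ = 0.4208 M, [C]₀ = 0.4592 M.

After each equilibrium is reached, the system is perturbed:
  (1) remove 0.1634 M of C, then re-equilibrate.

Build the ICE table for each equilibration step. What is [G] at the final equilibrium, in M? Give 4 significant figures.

[G]_eq = 0.1325 M

Q₀ = 1.3 vs Keq = 85.66 ⇒ Q<K, forward
Step 1:
                    G           C
  Initial      0.4208      0.4592
  Change      -0.2581      0.2581
  Equil        0.1627      0.7173
  solve Keq expr → x = 0.08603; check Q = 85.66
Then remove 0.1634 M of C.
Step 2:
                    G           C
  Initial      0.1627      0.5539
  Change     -0.03021     0.03021
  Equil        0.1325      0.5841
  solve Keq expr → x = 0.01007; check Q = 85.66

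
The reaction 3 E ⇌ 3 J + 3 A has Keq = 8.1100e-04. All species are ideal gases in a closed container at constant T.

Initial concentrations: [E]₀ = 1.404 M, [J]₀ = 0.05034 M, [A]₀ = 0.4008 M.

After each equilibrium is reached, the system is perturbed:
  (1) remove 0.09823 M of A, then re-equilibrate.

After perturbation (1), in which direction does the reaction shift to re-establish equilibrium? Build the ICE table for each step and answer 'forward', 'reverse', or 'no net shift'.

Q₀ = 2.9677e-06 vs Keq = 8.1100e-04 ⇒ Q<K, forward
Step 1:
                  E         J         A
  init        1.404   0.05034    0.4008
  Δ         -0.1577    0.1577    0.1577
  eq          1.246    0.2081    0.5585
  solve Keq expr → x = 0.05258; check Q = 8.1100e-04
Then remove 0.09823 M of A.
Step 2:
                  E         J         A
  init        1.246    0.2081    0.4603
  Δ        -0.02595   0.02595   0.02595
  eq           1.22     0.234    0.4863
  solve Keq expr → x = 0.008651; check Q = 8.1100e-04

Direction: forward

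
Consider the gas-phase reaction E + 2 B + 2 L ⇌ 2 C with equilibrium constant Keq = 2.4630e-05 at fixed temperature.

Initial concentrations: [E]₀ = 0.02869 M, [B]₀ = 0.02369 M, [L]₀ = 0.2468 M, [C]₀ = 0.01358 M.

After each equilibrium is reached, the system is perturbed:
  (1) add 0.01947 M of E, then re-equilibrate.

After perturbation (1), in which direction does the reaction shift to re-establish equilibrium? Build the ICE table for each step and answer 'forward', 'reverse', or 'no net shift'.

Direction: forward

Q₀ = 188 vs Keq = 2.4630e-05 ⇒ Q>K, reverse
Step 1:
                   E          B          L          C
  init       0.02869    0.02369     0.2468    0.01358
  Δ         0.006785    0.01357    0.01357   -0.01357
  eq         0.03548    0.03726     0.2604 9.0686e-06
  solve Keq expr → x = -0.006785; check Q = 2.4630e-05
Then add 0.01947 M of E.
Step 2:
                   E          B          L          C
  init       0.05495    0.03726     0.2604 9.0686e-06
  Δ       -1.1083e-06 -2.2166e-06 -2.2166e-06 2.2166e-06
  eq         0.05494    0.03726     0.2604 1.1285e-05
  solve Keq expr → x = 1.1083e-06; check Q = 2.4630e-05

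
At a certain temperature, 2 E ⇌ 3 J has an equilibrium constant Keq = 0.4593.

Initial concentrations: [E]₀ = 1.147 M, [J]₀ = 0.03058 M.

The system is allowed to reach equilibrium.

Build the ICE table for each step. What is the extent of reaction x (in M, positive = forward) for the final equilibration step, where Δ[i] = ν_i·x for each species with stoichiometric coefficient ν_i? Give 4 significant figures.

x = 0.2011 M

Q₀ = 2.1736e-05 vs Keq = 0.4593 ⇒ Q<K, forward
Step 1:
                   E          J
  init         1.147    0.03058
  Δ          -0.4022     0.6034
  eq          0.7448     0.6339
  solve Keq expr → x = 0.2011; check Q = 0.4593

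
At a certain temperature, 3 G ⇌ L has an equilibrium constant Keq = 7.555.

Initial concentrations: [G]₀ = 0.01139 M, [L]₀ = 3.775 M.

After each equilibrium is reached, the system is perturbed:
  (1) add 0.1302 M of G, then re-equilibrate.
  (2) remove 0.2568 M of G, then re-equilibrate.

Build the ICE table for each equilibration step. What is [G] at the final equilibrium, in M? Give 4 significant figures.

Q₀ = 2.5547e+06 vs Keq = 7.555 ⇒ Q>K, reverse
Step 1:
                    G           L
  I           0.01139       3.775
  C            0.7639     -0.2546
  E            0.7753        3.52
  solve Keq expr → x = -0.2546; check Q = 7.555
Then add 0.1302 M of G.
Step 2:
                    G           L
  I            0.9055        3.52
  C           -0.1271     0.04237
  E            0.7784       3.563
  solve Keq expr → x = 0.04237; check Q = 7.555
Then remove 0.2568 M of G.
Step 3:
                    G           L
  I            0.5216       3.563
  C            0.2507    -0.08356
  E            0.7722       3.479
  solve Keq expr → x = -0.08356; check Q = 7.555

[G]_eq = 0.7722 M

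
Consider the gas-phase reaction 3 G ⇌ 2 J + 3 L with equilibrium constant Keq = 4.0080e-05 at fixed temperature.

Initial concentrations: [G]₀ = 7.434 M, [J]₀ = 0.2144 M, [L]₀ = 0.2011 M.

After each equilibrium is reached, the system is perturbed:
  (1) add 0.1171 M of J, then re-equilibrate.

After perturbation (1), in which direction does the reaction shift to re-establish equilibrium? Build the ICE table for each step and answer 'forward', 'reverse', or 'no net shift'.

Q₀ = 9.0995e-07 vs Keq = 4.0080e-05 ⇒ Q<K, forward
Step 1:
                  G         J         L
  init        7.434    0.2144    0.2011
  Δ         -0.2604    0.1736    0.2604
  eq          7.174     0.388    0.4615
  solve Keq expr → x = 0.0868; check Q = 4.0080e-05
Then add 0.1171 M of J.
Step 2:
                  G         J         L
  init        7.174    0.5051    0.4615
  Δ         0.05247  -0.03498  -0.05247
  eq          7.226    0.4701     0.409
  solve Keq expr → x = -0.01749; check Q = 4.0080e-05

Direction: reverse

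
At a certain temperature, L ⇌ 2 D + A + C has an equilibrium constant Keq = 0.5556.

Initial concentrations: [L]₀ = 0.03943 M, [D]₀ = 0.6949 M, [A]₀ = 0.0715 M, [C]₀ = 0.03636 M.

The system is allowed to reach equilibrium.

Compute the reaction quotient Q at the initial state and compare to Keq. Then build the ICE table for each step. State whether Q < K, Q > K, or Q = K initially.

Q₀ = 0.03184 vs Keq = 0.5556 ⇒ Q<K, forward
Step 1:
                    L           D           A           C
  I           0.03943      0.6949      0.0715     0.03636
  C          -0.03208     0.06416     0.03208     0.03208
  E          0.007351      0.7591      0.1036     0.06844
  solve Keq expr → x = 0.03208; check Q = 0.5556

Q₀ = 0.03184; Q < K (proceeds forward)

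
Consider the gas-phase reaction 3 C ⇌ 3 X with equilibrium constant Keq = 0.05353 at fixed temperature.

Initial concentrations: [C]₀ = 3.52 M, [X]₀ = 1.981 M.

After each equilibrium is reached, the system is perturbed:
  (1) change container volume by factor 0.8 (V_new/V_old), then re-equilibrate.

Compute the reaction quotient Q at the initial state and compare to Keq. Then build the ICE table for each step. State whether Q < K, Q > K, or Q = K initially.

Q₀ = 0.1782 vs Keq = 0.05353 ⇒ Q>K, reverse
Step 1:
                   C          X
  Initial       3.52      1.981
  Change      0.4753    -0.4753
  Equil        3.995      1.506
  solve Keq expr → x = -0.1584; check Q = 0.05353
Then change container volume by factor 0.8 (V_new/V_old).
Step 2:
                   C          X
  Initial      4.994      1.882
  Change           0          0
  Equil        4.994      1.882
  solve Keq expr → x = 0; check Q = 0.05353

Q₀ = 0.1782; Q > K (proceeds reverse)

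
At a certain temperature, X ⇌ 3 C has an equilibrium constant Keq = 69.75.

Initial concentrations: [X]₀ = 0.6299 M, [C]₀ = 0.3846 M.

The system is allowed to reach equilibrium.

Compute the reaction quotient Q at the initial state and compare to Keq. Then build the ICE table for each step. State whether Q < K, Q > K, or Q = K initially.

Q₀ = 0.09031 vs Keq = 69.75 ⇒ Q<K, forward
Step 1:
                   X          C
  I           0.6299     0.3846
  C           -0.523      1.569
  E           0.1069      1.954
  solve Keq expr → x = 0.523; check Q = 69.75

Q₀ = 0.09031; Q < K (proceeds forward)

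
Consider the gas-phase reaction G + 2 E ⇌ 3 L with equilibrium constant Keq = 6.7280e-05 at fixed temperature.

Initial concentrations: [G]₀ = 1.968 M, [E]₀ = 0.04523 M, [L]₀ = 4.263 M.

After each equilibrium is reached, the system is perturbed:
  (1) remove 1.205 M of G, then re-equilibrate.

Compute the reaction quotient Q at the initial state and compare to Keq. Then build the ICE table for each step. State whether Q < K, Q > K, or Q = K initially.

Q₀ = 1.9243e+04; Q > K (proceeds reverse)

Q₀ = 1.9243e+04 vs Keq = 6.7280e-05 ⇒ Q>K, reverse
Step 1:
                  G         E         L
  init        1.968   0.04523     4.263
  Δ           1.381     2.761    -4.142
  eq          3.349     2.807    0.1211
  solve Keq expr → x = -1.381; check Q = 6.7280e-05
Then remove 1.205 M of G.
Step 2:
                  G         E         L
  init        2.144     2.807    0.1211
  Δ        0.005456   0.01091  -0.01637
  eq          2.149     2.817    0.1047
  solve Keq expr → x = -0.005456; check Q = 6.7280e-05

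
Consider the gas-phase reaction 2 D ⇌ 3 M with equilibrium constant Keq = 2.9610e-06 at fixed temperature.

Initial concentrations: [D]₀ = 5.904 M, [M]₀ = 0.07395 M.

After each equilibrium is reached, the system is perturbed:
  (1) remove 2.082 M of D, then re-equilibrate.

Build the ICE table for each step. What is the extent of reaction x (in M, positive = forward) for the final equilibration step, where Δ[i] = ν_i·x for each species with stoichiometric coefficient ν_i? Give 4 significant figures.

x = -0.003914 M

Q₀ = 1.1602e-05 vs Keq = 2.9610e-06 ⇒ Q>K, reverse
Step 1:
                   D          M
  I            5.904    0.07395
  C          0.01796   -0.02695
  E            5.922      0.047
  solve Keq expr → x = -0.008982; check Q = 2.9610e-06
Then remove 2.082 M of D.
Step 2:
                   D          M
  I             3.84      0.047
  C         0.007828   -0.01174
  E            3.848    0.03526
  solve Keq expr → x = -0.003914; check Q = 2.9610e-06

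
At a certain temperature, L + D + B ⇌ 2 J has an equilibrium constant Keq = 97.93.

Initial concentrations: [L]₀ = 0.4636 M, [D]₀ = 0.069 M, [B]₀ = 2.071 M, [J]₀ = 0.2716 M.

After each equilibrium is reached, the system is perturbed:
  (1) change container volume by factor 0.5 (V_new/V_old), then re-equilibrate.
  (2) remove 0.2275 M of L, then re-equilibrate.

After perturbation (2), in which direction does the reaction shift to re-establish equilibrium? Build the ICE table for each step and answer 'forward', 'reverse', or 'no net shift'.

Q₀ = 1.113 vs Keq = 97.93 ⇒ Q<K, forward
Step 1:
                  L         D         B         J
  Initial    0.4636     0.069     2.071    0.2716
  Change   -0.06689  -0.06689  -0.06689    0.1338
  Equil      0.3967  0.002111     2.004    0.4054
  solve Keq expr → x = 0.06689; check Q = 97.93
Then change container volume by factor 0.5 (V_new/V_old).
Step 2:
                  L         D         B         J
  Initial    0.7934  0.004221     4.008    0.8108
  Change  -0.002082 -0.002082 -0.002082  0.004164
  Equil      0.7913  0.002139     4.006    0.8149
  solve Keq expr → x = 0.002082; check Q = 97.93
Then remove 0.2275 M of L.
Step 3:
                  L         D         B         J
  Initial    0.5638  0.002139     4.006    0.8149
  Change  8.4553e-04 8.4553e-04 8.4553e-04 -0.001691
  Equil      0.5647  0.002985     4.007    0.8132
  solve Keq expr → x = -8.4553e-04; check Q = 97.93

Direction: reverse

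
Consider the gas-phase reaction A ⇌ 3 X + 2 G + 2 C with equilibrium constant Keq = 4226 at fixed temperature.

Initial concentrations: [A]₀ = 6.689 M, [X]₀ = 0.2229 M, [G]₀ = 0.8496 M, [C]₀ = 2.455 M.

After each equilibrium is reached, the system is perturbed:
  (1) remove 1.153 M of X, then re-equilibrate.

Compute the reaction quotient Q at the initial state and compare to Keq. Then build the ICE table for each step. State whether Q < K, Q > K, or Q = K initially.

Q₀ = 0.007203 vs Keq = 4226 ⇒ Q<K, forward
Step 1:
                   A          X          G          C
  Initial      6.689     0.2229     0.8496      2.455
  Change      -1.315      3.946      2.631      2.631
  Equil        5.374      4.169       3.48      5.086
  solve Keq expr → x = 1.315; check Q = 4226
Then remove 1.153 M of X.
Step 2:
                   A          X          G          C
  Initial      5.374      3.016       3.48      5.086
  Change     -0.2045     0.6135      0.409      0.409
  Equil        5.169       3.63       3.89      5.495
  solve Keq expr → x = 0.2045; check Q = 4226

Q₀ = 0.007203; Q < K (proceeds forward)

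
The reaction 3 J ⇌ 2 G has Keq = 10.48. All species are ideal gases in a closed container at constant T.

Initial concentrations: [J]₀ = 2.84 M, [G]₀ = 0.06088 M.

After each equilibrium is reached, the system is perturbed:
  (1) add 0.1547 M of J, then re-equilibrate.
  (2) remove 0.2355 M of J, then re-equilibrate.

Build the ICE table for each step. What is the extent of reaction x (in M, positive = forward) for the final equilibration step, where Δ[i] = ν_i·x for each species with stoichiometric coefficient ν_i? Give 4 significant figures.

x = -0.06682 M

Q₀ = 1.6181e-04 vs Keq = 10.48 ⇒ Q<K, forward
Step 1:
                    J           G
  Initial        2.84     0.06088
  Change       -2.229       1.486
  Equil        0.6112       1.547
  solve Keq expr → x = 0.7429; check Q = 10.48
Then add 0.1547 M of J.
Step 2:
                    J           G
  Initial      0.7659       1.547
  Change      -0.1318     0.08785
  Equil        0.6341       1.635
  solve Keq expr → x = 0.04392; check Q = 10.48
Then remove 0.2355 M of J.
Step 3:
                    J           G
  Initial      0.3986       1.635
  Change       0.2005     -0.1336
  Equil         0.599       1.501
  solve Keq expr → x = -0.06682; check Q = 10.48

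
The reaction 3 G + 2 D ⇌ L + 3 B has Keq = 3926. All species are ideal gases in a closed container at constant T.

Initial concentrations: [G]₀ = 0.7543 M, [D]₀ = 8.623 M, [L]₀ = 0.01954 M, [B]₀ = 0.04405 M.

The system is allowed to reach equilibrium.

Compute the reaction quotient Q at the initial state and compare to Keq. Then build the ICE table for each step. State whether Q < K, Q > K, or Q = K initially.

Q₀ = 5.2338e-08 vs Keq = 3926 ⇒ Q<K, forward
Step 1:
                    G           D           L           B
  Initial      0.7543       8.623     0.01954     0.04405
  Change      -0.7463     -0.4975      0.2488      0.7463
  Equil      0.007995       8.125      0.2683      0.7904
  solve Keq expr → x = 0.2488; check Q = 3926

Q₀ = 5.2338e-08; Q < K (proceeds forward)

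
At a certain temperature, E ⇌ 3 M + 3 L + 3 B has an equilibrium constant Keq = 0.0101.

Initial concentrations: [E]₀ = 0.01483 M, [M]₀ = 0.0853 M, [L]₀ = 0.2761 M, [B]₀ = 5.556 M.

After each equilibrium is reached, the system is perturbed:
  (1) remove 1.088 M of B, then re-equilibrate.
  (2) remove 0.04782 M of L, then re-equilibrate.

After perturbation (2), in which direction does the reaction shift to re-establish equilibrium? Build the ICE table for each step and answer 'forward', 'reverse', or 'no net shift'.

Q₀ = 0.1511 vs Keq = 0.0101 ⇒ Q>K, reverse
Step 1:
                   E          M          L          B
  Initial    0.01483     0.0853     0.2761      5.556
  Change     0.01211   -0.03634   -0.03634   -0.03634
  Equil      0.02694    0.04896     0.2398       5.52
  solve Keq expr → x = -0.01211; check Q = 0.0101
Then remove 1.088 M of B.
Step 2:
                   E          M          L          B
  Initial    0.02694    0.04896     0.2398      4.432
  Change   -0.002652   0.007956   0.007956   0.007956
  Equil      0.02429    0.05692     0.2477       4.44
  solve Keq expr → x = 0.002652; check Q = 0.0101
Then remove 0.04782 M of L.
Step 3:
                   E          M          L          B
  Initial    0.02429    0.05692     0.1999       4.44
  Change   -0.002708   0.008124   0.008124   0.008124
  Equil      0.02158    0.06504      0.208      4.448
  solve Keq expr → x = 0.002708; check Q = 0.0101

Direction: forward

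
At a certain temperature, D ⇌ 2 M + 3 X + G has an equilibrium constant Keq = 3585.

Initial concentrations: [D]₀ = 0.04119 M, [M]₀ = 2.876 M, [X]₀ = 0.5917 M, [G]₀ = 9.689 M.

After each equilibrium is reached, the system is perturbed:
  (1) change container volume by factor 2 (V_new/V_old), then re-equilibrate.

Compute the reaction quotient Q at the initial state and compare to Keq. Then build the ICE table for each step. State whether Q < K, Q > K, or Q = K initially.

Q₀ = 403.1; Q < K (proceeds forward)

Q₀ = 403.1 vs Keq = 3585 ⇒ Q<K, forward
Step 1:
                    D           M           X           G
  I           0.04119       2.876      0.5917       9.689
  C          -0.03341     0.06682      0.1002     0.03341
  E           0.00778       2.943      0.6919       9.722
  solve Keq expr → x = 0.03341; check Q = 3585
Then change container volume by factor 2 (V_new/V_old).
Step 2:
                    D           M           X           G
  I           0.00389       1.471       0.346       4.861
  C         -0.003755     0.00751     0.01126    0.003755
  E        1.3531e-04       1.479      0.3572       4.865
  solve Keq expr → x = 0.003755; check Q = 3585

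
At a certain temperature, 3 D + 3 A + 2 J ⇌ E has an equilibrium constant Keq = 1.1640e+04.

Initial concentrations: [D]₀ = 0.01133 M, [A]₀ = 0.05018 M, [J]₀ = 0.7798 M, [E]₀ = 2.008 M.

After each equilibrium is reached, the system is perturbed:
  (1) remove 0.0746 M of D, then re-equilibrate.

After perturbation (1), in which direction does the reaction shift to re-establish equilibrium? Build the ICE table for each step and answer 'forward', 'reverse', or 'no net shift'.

Q₀ = 1.7969e+10 vs Keq = 1.1640e+04 ⇒ Q>K, reverse
Step 1:
                   D          A          J          E
  I          0.01133    0.05018     0.7798      2.008
  C           0.2111     0.2111     0.1408   -0.07038
  E           0.2225     0.2613     0.9206      1.938
  solve Keq expr → x = -0.07038; check Q = 1.1640e+04
Then remove 0.0746 M of D.
Step 2:
                   D          A          J          E
  I           0.1479     0.2613     0.9206      1.938
  C          0.04058    0.04058    0.02705   -0.01353
  E           0.1884     0.3019     0.9476      1.924
  solve Keq expr → x = -0.01353; check Q = 1.1640e+04

Direction: reverse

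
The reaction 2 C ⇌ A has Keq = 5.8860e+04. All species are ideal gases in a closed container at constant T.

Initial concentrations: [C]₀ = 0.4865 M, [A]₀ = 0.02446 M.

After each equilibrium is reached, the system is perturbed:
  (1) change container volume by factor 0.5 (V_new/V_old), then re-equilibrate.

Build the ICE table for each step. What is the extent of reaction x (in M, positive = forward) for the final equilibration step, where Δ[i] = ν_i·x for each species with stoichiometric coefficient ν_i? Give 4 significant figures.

x = 6.2252e-04 M

Q₀ = 0.1033 vs Keq = 5.8860e+04 ⇒ Q<K, forward
Step 1:
                  C         A
  I          0.4865   0.02446
  C         -0.4844    0.2422
  E        0.002128    0.2666
  solve Keq expr → x = 0.2422; check Q = 5.8860e+04
Then change container volume by factor 0.5 (V_new/V_old).
Step 2:
                  C         A
  I        0.004257    0.5333
  C       -0.001245 6.2252e-04
  E        0.003012    0.5339
  solve Keq expr → x = 6.2252e-04; check Q = 5.8860e+04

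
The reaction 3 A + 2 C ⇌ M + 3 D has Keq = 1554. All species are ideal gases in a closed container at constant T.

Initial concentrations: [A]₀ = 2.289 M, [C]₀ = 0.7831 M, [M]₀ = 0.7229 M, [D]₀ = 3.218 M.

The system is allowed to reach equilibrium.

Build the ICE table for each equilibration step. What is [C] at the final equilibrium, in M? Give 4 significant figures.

Q₀ = 3.275 vs Keq = 1554 ⇒ Q<K, forward
Step 1:
                    A           C           M           D
  Initial       2.289      0.7831      0.7229       3.218
  Change      -0.9586      -0.639      0.3195      0.9586
  Equil          1.33      0.1441       1.042       4.177
  solve Keq expr → x = 0.3195; check Q = 1554

[C]_eq = 0.1441 M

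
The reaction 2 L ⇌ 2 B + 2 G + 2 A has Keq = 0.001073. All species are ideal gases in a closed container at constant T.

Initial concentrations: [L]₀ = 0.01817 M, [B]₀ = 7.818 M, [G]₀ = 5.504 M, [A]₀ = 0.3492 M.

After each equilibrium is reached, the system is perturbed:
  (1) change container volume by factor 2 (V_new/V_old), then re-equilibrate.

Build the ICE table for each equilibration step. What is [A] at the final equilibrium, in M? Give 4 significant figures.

[A]_eq = 6.2276e-04 M

Q₀ = 6.8389e+05 vs Keq = 0.001073 ⇒ Q>K, reverse
Step 1:
                    L           B           G           A
  init        0.01817       7.818       5.504      0.3492
  Δ            0.3489     -0.3489     -0.3489     -0.3489
  eq           0.3671       7.469       5.155  3.1227e-04
  solve Keq expr → x = -0.1744; check Q = 0.001073
Then change container volume by factor 2 (V_new/V_old).
Step 2:
                    L           B           G           A
  init         0.1835       3.735       2.578  1.5613e-04
  Δ       -4.6662e-04  4.6662e-04  4.6662e-04  4.6662e-04
  eq           0.1831       3.735       2.578  6.2276e-04
  solve Keq expr → x = 2.3331e-04; check Q = 0.001073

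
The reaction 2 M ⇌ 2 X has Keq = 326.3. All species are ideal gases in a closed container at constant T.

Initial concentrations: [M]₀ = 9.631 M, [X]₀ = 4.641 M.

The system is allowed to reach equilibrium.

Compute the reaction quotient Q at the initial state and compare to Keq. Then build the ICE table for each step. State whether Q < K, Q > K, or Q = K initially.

Q₀ = 0.2322 vs Keq = 326.3 ⇒ Q<K, forward
Step 1:
                    M           X
  Initial       9.631       4.641
  Change       -8.882       8.882
  Equil        0.7486       13.52
  solve Keq expr → x = 4.441; check Q = 326.3

Q₀ = 0.2322; Q < K (proceeds forward)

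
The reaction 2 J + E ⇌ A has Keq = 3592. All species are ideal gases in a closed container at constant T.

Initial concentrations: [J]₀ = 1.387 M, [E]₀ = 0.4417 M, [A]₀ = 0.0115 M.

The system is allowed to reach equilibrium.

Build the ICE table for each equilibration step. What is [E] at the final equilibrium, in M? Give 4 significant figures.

Q₀ = 0.01353 vs Keq = 3592 ⇒ Q<K, forward
Step 1:
                   J          E          A
  init         1.387     0.4417     0.0115
  Δ          -0.8824    -0.4412     0.4412
  eq          0.5046 4.9500e-04     0.4527
  solve Keq expr → x = 0.4412; check Q = 3592

[E]_eq = 4.9500e-04 M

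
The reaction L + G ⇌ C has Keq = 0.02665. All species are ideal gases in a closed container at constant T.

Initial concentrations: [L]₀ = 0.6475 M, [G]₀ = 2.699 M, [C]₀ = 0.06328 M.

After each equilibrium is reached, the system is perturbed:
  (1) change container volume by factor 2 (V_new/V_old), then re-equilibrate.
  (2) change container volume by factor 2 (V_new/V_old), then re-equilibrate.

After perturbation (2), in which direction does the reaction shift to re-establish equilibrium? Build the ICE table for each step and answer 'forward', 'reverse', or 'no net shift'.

Q₀ = 0.03621 vs Keq = 0.02665 ⇒ Q>K, reverse
Step 1:
                    L           G           C
  I            0.6475       2.699     0.06328
  C           0.01533     0.01533    -0.01533
  E            0.6628       2.714     0.04795
  solve Keq expr → x = -0.01533; check Q = 0.02665
Then change container volume by factor 2 (V_new/V_old).
Step 2:
                    L           G           C
  I            0.3314       1.357     0.02397
  C           0.01147     0.01147    -0.01147
  E            0.3429       1.369     0.01251
  solve Keq expr → x = -0.01147; check Q = 0.02665
Then change container volume by factor 2 (V_new/V_old).
Step 3:
                    L           G           C
  I            0.1714      0.6843    0.006253
  C          0.003057    0.003057   -0.003057
  E            0.1745      0.6874    0.003197
  solve Keq expr → x = -0.003057; check Q = 0.02665

Direction: reverse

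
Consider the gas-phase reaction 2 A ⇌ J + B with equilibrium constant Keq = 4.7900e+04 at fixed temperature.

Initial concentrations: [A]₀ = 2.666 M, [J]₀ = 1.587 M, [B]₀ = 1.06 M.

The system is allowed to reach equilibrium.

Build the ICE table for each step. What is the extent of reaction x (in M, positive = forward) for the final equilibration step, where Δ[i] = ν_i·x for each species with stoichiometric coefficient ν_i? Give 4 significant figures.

x = 1.327 M

Q₀ = 0.2367 vs Keq = 4.7900e+04 ⇒ Q<K, forward
Step 1:
                  A         J         B
  I           2.666     1.587      1.06
  C          -2.654     1.327     1.327
  E         0.01205     2.914     2.387
  solve Keq expr → x = 1.327; check Q = 4.7900e+04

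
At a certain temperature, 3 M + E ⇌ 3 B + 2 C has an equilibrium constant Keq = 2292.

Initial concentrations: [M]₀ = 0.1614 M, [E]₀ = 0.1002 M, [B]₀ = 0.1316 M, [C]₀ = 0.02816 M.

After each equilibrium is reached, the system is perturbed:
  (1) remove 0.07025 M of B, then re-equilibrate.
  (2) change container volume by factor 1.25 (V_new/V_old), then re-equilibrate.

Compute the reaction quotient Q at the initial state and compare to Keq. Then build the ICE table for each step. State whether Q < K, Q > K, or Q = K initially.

Q₀ = 0.00429 vs Keq = 2292 ⇒ Q<K, forward
Step 1:
                    M           E           B           C
  init         0.1614      0.1002      0.1316     0.02816
  Δ           -0.1471    -0.04903      0.1471     0.09805
  eq          0.01432     0.05117      0.2787      0.1262
  solve Keq expr → x = 0.04903; check Q = 2292
Then remove 0.07025 M of B.
Step 2:
                    M           E           B           C
  init        0.01432     0.05117      0.2084      0.1262
  Δ         -0.003242   -0.001081    0.003242    0.002161
  eq          0.01108     0.05009      0.2117      0.1284
  solve Keq expr → x = 0.001081; check Q = 2292
Then change container volume by factor 1.25 (V_new/V_old).
Step 3:
                    M           E           B           C
  init       0.008866     0.04008      0.1693      0.1027
  Δ       -5.7392e-04 -1.9131e-04  5.7392e-04  3.8261e-04
  eq         0.008292     0.03988      0.1699      0.1031
  solve Keq expr → x = 1.9131e-04; check Q = 2292

Q₀ = 0.00429; Q < K (proceeds forward)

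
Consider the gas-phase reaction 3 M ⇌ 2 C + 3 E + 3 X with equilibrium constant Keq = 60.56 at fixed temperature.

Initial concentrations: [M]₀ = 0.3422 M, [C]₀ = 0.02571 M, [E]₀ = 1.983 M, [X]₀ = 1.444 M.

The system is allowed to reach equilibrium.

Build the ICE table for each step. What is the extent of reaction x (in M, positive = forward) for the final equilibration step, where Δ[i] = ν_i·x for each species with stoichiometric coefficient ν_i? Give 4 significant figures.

Q₀ = 0.3873 vs Keq = 60.56 ⇒ Q<K, forward
Step 1:
                  M         C         E         X
  init       0.3422   0.02571     1.983     1.444
  Δ         -0.1375   0.09166    0.1375    0.1375
  eq         0.2047    0.1174      2.12     1.581
  solve Keq expr → x = 0.04583; check Q = 60.56

x = 0.04583 M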